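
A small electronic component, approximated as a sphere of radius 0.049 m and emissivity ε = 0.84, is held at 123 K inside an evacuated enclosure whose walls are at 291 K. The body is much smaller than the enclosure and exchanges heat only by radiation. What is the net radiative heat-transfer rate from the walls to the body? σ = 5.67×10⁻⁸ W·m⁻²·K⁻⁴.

P_net ≈ 9.98 W

For a small grey body in a large enclosure: P_net = εσA(T_body⁴ − T_wall⁴).
A = 4πr² = 0.03017 m²; T_body⁴ − T_wall⁴ = 2.289×10⁸ − 7.171×10⁹ = -6.942×10⁹ K⁴.
|P_net| = 0.84·5.67×10⁻⁸·0.03017·6.942×10⁹.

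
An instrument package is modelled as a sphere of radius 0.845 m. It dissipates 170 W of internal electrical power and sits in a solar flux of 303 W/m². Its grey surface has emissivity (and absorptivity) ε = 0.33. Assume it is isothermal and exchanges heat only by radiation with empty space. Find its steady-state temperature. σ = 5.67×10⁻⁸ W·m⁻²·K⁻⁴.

At steady state, absorbed solar power + internal power = radiated power.
Absorbed: α·S·A_cross = 0.33·303·2.243 = 224.3 W (cross-section πr²).
Total input = 224.3 + 170 = 394.3 W.
Radiated: εσ·A_surf·T⁴ with A_surf = 4πr² = 8.973 m².
T⁴ = 394.3/(0.33·5.67×10⁻⁸·8.973) = 2.349×10⁹ K⁴.

T ≈ 220 K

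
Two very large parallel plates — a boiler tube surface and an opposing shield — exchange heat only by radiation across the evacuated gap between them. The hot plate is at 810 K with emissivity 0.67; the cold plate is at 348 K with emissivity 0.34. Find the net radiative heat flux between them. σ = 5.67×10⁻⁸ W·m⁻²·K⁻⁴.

q ≈ 6870 W/m²

For two infinite grey parallel plates, q = σ(T₁⁴ − T₂⁴)/(1/ε₁ + 1/ε₂ − 1).
T₁⁴ − T₂⁴ = 4.305×10¹¹ − 1.467×10¹⁰ = 4.158×10¹¹ K⁴.
1/ε₁ + 1/ε₂ − 1 = 1.493 + 2.941 − 1 = 3.434.
q = 5.67×10⁻⁸ × 4.158×10¹¹ / 3.434.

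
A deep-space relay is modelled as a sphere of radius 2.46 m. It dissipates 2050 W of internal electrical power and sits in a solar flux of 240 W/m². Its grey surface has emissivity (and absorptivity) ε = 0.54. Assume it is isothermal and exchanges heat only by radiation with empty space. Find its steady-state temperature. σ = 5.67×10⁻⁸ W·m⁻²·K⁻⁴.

At steady state, absorbed solar power + internal power = radiated power.
Absorbed: α·S·A_cross = 0.54·240·19.01 = 2464 W (cross-section πr²).
Total input = 2464 + 2050 = 4514 W.
Radiated: εσ·A_surf·T⁴ with A_surf = 4πr² = 76.05 m².
T⁴ = 4514/(0.54·5.67×10⁻⁸·76.05) = 1.939×10⁹ K⁴.

T ≈ 210 K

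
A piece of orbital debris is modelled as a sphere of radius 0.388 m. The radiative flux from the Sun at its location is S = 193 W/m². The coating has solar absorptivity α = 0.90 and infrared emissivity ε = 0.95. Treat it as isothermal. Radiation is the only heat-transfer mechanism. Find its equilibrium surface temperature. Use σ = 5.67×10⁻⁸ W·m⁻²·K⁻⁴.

T ≈ 169 K

At equilibrium, absorbed power = emitted power.
Absorbing cross-section = πr² = 0.4729 m²; emitting surface = 4πr² = 1.892 m² (ratio 4).
αS·A_cross = εσ·A_surf·T⁴  ⇒  T⁴ = αS/(ε·4σ).
T⁴ = 0.900·193/(0.95·4·5.67×10⁻⁸) = 8.062×10⁸ K⁴.
T = (8.062×10⁸)^(1/4).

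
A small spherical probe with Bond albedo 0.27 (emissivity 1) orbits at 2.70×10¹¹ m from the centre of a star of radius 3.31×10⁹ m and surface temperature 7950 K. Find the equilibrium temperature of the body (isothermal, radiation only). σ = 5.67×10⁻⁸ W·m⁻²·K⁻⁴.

T ≈ 575 K

The star's surface emits σT_*⁴; at distance d the flux is S = σT_*⁴(R_*/d)².
S = 5.67×10⁻⁸·(7950)⁴·(3.31×10⁹/2.70×10¹¹)² = 34040 W/m².
For an isothermal sphere T⁴ = (1−a)S/(4σ) = 1.096×10¹¹ K⁴.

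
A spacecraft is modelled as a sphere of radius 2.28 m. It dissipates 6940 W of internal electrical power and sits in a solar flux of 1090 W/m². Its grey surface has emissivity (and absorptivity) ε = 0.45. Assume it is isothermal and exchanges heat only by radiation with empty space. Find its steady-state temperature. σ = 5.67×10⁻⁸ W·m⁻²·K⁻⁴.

At steady state, absorbed solar power + internal power = radiated power.
Absorbed: α·S·A_cross = 0.45·1090·16.33 = 8010 W (cross-section πr²).
Total input = 8010 + 6940 = 14950 W.
Radiated: εσ·A_surf·T⁴ with A_surf = 4πr² = 65.33 m².
T⁴ = 14950/(0.45·5.67×10⁻⁸·65.33) = 8.970×10⁹ K⁴.

T ≈ 308 K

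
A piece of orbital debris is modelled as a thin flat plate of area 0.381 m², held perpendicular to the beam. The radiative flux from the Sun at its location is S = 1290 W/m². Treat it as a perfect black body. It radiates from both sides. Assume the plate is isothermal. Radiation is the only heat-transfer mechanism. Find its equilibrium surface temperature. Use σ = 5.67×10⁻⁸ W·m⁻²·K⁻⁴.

At equilibrium, absorbed power = emitted power.
Absorbing cross-section = A = 0.3810 m²; emitting surface = 2A = 0.7620 m² (ratio 2).
S·A_cross = εσ·A_surf·T⁴  ⇒  T⁴ = S/(2σ).
T⁴ = 1.00·1290/(2·5.67×10⁻⁸) = 1.138×10¹⁰ K⁴.
T = (1.138×10¹⁰)^(1/4).

T ≈ 327 K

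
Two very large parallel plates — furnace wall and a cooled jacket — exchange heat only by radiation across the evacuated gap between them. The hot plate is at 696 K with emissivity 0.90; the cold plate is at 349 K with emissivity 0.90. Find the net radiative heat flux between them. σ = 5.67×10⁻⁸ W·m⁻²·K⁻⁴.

q ≈ 10200 W/m²

For two infinite grey parallel plates, q = σ(T₁⁴ − T₂⁴)/(1/ε₁ + 1/ε₂ − 1).
T₁⁴ − T₂⁴ = 2.347×10¹¹ − 1.484×10¹⁰ = 2.198×10¹¹ K⁴.
1/ε₁ + 1/ε₂ − 1 = 1.111 + 1.111 − 1 = 1.222.
q = 5.67×10⁻⁸ × 2.198×10¹¹ / 1.222.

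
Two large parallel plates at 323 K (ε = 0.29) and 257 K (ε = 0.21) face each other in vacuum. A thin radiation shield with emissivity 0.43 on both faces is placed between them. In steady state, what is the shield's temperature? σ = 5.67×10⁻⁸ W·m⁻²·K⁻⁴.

In steady state the net flux on the hot side equals that on the cold side.
σ(T₁⁴−T_s⁴)/D₁ = σ(T_s⁴−T₂⁴)/D₂, with D₁ = 1/ε₁+1/ε_s−1 = 4.774, D₂ = 1/ε_s+1/ε₂−1 = 6.087.
Solve for T_s⁴: T_s⁴ = (D₂·T₁⁴ + D₁·T₂⁴)/(D₁+D₂) = 8.018×10⁹ K⁴.

T_s ≈ 299 K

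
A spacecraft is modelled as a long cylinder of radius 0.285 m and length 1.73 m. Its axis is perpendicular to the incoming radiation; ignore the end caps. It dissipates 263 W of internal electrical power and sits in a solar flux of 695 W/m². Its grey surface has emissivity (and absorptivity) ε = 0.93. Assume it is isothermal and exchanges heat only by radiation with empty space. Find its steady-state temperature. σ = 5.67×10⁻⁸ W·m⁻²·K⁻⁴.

At steady state, absorbed solar power + internal power = radiated power.
Absorbed: α·S·A_cross = 0.93·695·0.9861 = 637.4 W (cross-section 2rL).
Total input = 637.4 + 263 = 900.4 W.
Radiated: εσ·A_surf·T⁴ with A_surf = 2πrL = 3.098 m².
T⁴ = 900.4/(0.93·5.67×10⁻⁸·3.098) = 5.512×10⁹ K⁴.

T ≈ 272 K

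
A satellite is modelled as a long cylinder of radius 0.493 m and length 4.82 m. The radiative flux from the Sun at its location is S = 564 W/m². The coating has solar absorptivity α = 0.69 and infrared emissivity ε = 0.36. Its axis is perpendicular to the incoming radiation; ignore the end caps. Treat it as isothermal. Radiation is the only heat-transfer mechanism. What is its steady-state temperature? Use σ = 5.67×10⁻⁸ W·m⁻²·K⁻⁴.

T ≈ 279 K

At equilibrium, absorbed power = emitted power.
Absorbing cross-section = 2rL = 4.753 m²; emitting surface = 2πrL = 14.93 m² (ratio π).
αS·A_cross = εσ·A_surf·T⁴  ⇒  T⁴ = αS/(ε·πσ).
T⁴ = 0.690·564/(0.36·π·5.67×10⁻⁸) = 6.069×10⁹ K⁴.
T = (6.069×10⁹)^(1/4).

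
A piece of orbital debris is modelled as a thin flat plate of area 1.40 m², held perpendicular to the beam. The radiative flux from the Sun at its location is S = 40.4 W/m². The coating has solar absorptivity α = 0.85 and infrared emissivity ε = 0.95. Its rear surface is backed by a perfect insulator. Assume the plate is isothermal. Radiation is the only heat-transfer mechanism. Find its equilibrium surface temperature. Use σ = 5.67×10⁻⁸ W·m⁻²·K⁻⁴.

T ≈ 159 K

At equilibrium, absorbed power = emitted power.
Absorbing cross-section = A = 1.400 m²; emitting surface = A = 1.400 m² (ratio 1).
αS·A_cross = εσ·A_surf·T⁴  ⇒  T⁴ = αS/(ε·1σ).
T⁴ = 0.850·40.4/(0.95·1·5.67×10⁻⁸) = 6.375×10⁸ K⁴.
T = (6.375×10⁸)^(1/4).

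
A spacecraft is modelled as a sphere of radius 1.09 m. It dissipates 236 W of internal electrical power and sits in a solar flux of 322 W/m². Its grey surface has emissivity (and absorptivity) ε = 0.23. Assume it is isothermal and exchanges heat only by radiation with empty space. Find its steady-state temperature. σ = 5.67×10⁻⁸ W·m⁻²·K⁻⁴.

T ≈ 226 K

At steady state, absorbed solar power + internal power = radiated power.
Absorbed: α·S·A_cross = 0.23·322·3.733 = 276.4 W (cross-section πr²).
Total input = 276.4 + 236 = 512.4 W.
Radiated: εσ·A_surf·T⁴ with A_surf = 4πr² = 14.93 m².
T⁴ = 512.4/(0.23·5.67×10⁻⁸·14.93) = 2.632×10⁹ K⁴.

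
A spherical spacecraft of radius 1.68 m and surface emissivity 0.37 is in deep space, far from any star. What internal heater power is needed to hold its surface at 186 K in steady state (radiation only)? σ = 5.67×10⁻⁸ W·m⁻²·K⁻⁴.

P = εσ·4πr²·T⁴.
4πr² = 35.47 m²; T⁴ = 1.197×10⁹ K⁴.
P = 0.37·5.67×10⁻⁸·35.47·1.197×10⁹.

P ≈ 891 W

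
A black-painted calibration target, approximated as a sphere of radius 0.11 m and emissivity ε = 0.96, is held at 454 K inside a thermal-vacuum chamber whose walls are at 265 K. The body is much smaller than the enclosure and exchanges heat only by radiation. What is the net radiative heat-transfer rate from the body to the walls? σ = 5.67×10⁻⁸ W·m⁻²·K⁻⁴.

For a small grey body in a large enclosure: P_net = εσA(T_body⁴ − T_wall⁴).
A = 4πr² = 0.1521 m²; T_body⁴ − T_wall⁴ = 4.248×10¹⁰ − 4.932×10⁹ = 3.755×10¹⁰ K⁴.
|P_net| = 0.96·5.67×10⁻⁸·0.1521·3.755×10¹⁰.

P_net ≈ 311 W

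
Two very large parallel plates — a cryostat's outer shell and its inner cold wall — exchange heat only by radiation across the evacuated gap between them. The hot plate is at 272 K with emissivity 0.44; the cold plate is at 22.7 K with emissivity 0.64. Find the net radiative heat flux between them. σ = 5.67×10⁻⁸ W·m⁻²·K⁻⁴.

For two infinite grey parallel plates, q = σ(T₁⁴ − T₂⁴)/(1/ε₁ + 1/ε₂ − 1).
T₁⁴ − T₂⁴ = 5.474×10⁹ − 2.655×10⁵ = 5.473×10⁹ K⁴.
1/ε₁ + 1/ε₂ − 1 = 2.273 + 1.562 − 1 = 2.835.
q = 5.67×10⁻⁸ × 5.473×10⁹ / 2.835.

q ≈ 109 W/m²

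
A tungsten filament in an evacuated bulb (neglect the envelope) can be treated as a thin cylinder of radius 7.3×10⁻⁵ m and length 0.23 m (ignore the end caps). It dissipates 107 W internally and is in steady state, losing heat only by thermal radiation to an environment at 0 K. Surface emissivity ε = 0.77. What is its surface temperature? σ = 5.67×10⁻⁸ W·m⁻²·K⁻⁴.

T ≈ 2200 K

Steady state: internal power = radiated power, P = εσA T⁴.
Radiating area A = 2πrL = 1.055×10⁻⁴ m².
T⁴ = P/(εσA) = 107/(0.77·5.67×10⁻⁸·1.055×10⁻⁴) = 2.323×10¹³ K⁴.
T = (2.323×10¹³)^(1/4).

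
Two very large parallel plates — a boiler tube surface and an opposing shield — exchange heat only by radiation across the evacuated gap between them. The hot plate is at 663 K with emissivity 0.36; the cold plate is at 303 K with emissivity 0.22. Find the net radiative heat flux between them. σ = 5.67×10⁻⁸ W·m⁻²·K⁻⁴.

For two infinite grey parallel plates, q = σ(T₁⁴ − T₂⁴)/(1/ε₁ + 1/ε₂ − 1).
T₁⁴ − T₂⁴ = 1.932×10¹¹ − 8.429×10⁹ = 1.848×10¹¹ K⁴.
1/ε₁ + 1/ε₂ − 1 = 2.778 + 4.545 − 1 = 6.323.
q = 5.67×10⁻⁸ × 1.848×10¹¹ / 6.323.

q ≈ 1660 W/m²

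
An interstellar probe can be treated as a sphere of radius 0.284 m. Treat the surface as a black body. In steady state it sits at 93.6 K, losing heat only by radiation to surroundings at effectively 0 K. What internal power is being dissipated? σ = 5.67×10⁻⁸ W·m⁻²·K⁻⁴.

P ≈ 4.41 W

Steady state: P = εσA T⁴.
A = 4πr² = 1.014 m²; T⁴ = (93.6)⁴ = 7.675×10⁷ K⁴.
P = 1.0 × 5.67×10⁻⁸ × 1.014 × 7.675×10⁷.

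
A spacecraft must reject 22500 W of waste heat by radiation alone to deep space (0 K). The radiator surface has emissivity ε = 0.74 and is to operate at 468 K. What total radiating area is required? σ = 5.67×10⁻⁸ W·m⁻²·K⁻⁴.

A ≈ 11.2 m²

P = εσA T⁴ ⇒ A = P/(εσT⁴).
T⁴ = 4.797×10¹⁰ K⁴.
A = 22500/(0.74 × 5.67×10⁻⁸ × 4.797×10¹⁰).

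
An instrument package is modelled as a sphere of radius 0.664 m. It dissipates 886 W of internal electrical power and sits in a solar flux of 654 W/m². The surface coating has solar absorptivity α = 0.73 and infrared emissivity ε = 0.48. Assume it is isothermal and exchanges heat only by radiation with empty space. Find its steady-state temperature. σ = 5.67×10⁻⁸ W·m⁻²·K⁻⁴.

At steady state, absorbed solar power + internal power = radiated power.
Absorbed: α·S·A_cross = 0.73·654·1.385 = 661.3 W (cross-section πr²).
Total input = 661.3 + 886 = 1547 W.
Radiated: εσ·A_surf·T⁴ with A_surf = 4πr² = 5.540 m².
T⁴ = 1547/(0.48·5.67×10⁻⁸·5.540) = 1.026×10¹⁰ K⁴.

T ≈ 318 K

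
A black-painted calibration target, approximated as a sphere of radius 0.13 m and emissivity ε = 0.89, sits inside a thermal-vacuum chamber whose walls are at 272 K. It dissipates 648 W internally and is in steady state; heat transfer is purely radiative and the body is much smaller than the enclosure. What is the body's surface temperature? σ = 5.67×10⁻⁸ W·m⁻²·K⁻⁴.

T ≈ 507 K

For a small grey body in a large enclosure, net radiated power = εσA(T⁴ − T_w⁴).
Steady state: P = εσA(T⁴ − T_w⁴) with A = 4πr² = 0.2124 m².
T⁴ = P/(εσA) + T_w⁴ = 648/(0.89·5.67×10⁻⁸·0.2124) + (272)⁴
    = 6.047×10¹⁰ + 5.474×10⁹ = 6.594×10¹⁰ K⁴.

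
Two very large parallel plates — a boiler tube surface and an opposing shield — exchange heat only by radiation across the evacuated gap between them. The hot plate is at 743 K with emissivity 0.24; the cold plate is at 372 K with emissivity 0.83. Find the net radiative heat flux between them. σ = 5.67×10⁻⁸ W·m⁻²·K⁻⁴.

q ≈ 3700 W/m²

For two infinite grey parallel plates, q = σ(T₁⁴ − T₂⁴)/(1/ε₁ + 1/ε₂ − 1).
T₁⁴ − T₂⁴ = 3.048×10¹¹ − 1.915×10¹⁰ = 2.856×10¹¹ K⁴.
1/ε₁ + 1/ε₂ − 1 = 4.167 + 1.205 − 1 = 4.371.
q = 5.67×10⁻⁸ × 2.856×10¹¹ / 4.371.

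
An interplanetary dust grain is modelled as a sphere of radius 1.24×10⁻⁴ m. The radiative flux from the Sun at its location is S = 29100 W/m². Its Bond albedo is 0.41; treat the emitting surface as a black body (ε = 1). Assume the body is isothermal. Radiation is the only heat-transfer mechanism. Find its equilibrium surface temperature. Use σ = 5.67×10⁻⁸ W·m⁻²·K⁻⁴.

T ≈ 525 K

At equilibrium, absorbed power = emitted power.
Absorbing cross-section = πr² = 4.831×10⁻⁸ m²; emitting surface = 4πr² = 1.932×10⁻⁷ m² (ratio 4).
(1−a)S·A_cross = εσ·A_surf·T⁴  ⇒  T⁴ = (1−a)S/(4σ).
T⁴ = 0.590·29100/(4·5.67×10⁻⁸) = 7.570×10¹⁰ K⁴.
T = (7.570×10¹⁰)^(1/4).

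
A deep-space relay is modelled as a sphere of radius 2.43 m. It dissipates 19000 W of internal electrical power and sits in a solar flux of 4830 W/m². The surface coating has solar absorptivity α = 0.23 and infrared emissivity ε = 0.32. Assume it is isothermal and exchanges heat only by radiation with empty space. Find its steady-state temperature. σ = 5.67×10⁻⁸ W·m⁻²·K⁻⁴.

At steady state, absorbed solar power + internal power = radiated power.
Absorbed: α·S·A_cross = 0.23·4830·18.55 = 20610 W (cross-section πr²).
Total input = 20610 + 19000 = 39610 W.
Radiated: εσ·A_surf·T⁴ with A_surf = 4πr² = 74.20 m².
T⁴ = 39610/(0.32·5.67×10⁻⁸·74.20) = 2.942×10¹⁰ K⁴.

T ≈ 414 K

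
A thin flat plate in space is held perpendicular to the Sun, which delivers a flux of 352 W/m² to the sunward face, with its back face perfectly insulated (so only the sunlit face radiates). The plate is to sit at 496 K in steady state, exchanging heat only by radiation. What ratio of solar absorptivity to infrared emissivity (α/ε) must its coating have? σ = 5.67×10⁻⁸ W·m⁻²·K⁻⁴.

Balance: αS·A = εσ·1A·T⁴ ⇒ α/ε = σT⁴/S.
α/ε = 5.67×10⁻⁸·(496)⁴/352 = 5.67×10⁻⁸·6.052×10¹⁰/352.

α/ε ≈ 9.75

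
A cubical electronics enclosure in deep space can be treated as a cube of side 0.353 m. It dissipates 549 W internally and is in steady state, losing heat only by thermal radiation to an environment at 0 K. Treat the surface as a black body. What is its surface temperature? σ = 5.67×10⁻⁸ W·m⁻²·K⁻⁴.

T ≈ 337 K

Steady state: internal power = radiated power, P = εσA T⁴.
Radiating area A = 6L² = 0.7477 m².
T⁴ = P/(εσA) = 549/(1.0·5.67×10⁻⁸·0.7477) = 1.295×10¹⁰ K⁴.
T = (1.295×10¹⁰)^(1/4).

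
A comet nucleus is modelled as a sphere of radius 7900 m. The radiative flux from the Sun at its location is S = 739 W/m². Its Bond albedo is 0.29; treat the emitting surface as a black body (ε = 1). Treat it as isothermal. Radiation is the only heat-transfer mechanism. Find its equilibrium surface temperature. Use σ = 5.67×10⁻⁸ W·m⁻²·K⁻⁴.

T ≈ 219 K

At equilibrium, absorbed power = emitted power.
Absorbing cross-section = πr² = 1.961×10⁸ m²; emitting surface = 4πr² = 7.843×10⁸ m² (ratio 4).
(1−a)S·A_cross = εσ·A_surf·T⁴  ⇒  T⁴ = (1−a)S/(4σ).
T⁴ = 0.710·739/(4·5.67×10⁻⁸) = 2.313×10⁹ K⁴.
T = (2.313×10⁹)^(1/4).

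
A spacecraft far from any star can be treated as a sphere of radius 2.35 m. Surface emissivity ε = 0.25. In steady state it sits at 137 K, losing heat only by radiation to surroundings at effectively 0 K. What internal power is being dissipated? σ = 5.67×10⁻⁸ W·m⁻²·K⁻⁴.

Steady state: P = εσA T⁴.
A = 4πr² = 69.40 m²; T⁴ = (137)⁴ = 3.523×10⁸ K⁴.
P = 0.25 × 5.67×10⁻⁸ × 69.40 × 3.523×10⁸.

P ≈ 347 W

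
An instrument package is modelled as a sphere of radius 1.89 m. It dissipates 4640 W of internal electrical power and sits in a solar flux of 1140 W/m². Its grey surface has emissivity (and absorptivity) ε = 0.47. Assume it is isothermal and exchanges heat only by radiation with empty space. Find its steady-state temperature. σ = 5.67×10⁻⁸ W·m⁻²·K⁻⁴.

At steady state, absorbed solar power + internal power = radiated power.
Absorbed: α·S·A_cross = 0.47·1140·11.22 = 6013 W (cross-section πr²).
Total input = 6013 + 4640 = 10650 W.
Radiated: εσ·A_surf·T⁴ with A_surf = 4πr² = 44.89 m².
T⁴ = 10650/(0.47·5.67×10⁻⁸·44.89) = 8.905×10⁹ K⁴.

T ≈ 307 K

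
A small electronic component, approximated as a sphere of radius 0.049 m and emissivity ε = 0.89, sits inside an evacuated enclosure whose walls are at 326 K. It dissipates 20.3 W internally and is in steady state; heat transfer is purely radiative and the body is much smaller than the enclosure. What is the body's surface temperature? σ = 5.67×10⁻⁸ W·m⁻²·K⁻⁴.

T ≈ 396 K

For a small grey body in a large enclosure, net radiated power = εσA(T⁴ − T_w⁴).
Steady state: P = εσA(T⁴ − T_w⁴) with A = 4πr² = 0.03017 m².
T⁴ = P/(εσA) + T_w⁴ = 20.3/(0.89·5.67×10⁻⁸·0.03017) + (326)⁴
    = 1.333×10¹⁰ + 1.129×10¹⁰ = 2.463×10¹⁰ K⁴.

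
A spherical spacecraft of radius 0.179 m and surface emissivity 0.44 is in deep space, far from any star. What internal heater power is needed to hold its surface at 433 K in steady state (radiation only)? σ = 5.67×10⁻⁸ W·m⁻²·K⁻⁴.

P ≈ 353 W

P = εσ·4πr²·T⁴.
4πr² = 0.4026 m²; T⁴ = 3.515×10¹⁰ K⁴.
P = 0.44·5.67×10⁻⁸·0.4026·3.515×10¹⁰.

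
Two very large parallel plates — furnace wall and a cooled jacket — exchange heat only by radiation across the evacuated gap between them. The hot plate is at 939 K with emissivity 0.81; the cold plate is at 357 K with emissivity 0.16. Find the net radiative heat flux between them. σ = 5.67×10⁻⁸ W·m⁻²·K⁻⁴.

q ≈ 6660 W/m²

For two infinite grey parallel plates, q = σ(T₁⁴ − T₂⁴)/(1/ε₁ + 1/ε₂ − 1).
T₁⁴ − T₂⁴ = 7.774×10¹¹ − 1.624×10¹⁰ = 7.612×10¹¹ K⁴.
1/ε₁ + 1/ε₂ − 1 = 1.235 + 6.250 − 1 = 6.485.
q = 5.67×10⁻⁸ × 7.612×10¹¹ / 6.485.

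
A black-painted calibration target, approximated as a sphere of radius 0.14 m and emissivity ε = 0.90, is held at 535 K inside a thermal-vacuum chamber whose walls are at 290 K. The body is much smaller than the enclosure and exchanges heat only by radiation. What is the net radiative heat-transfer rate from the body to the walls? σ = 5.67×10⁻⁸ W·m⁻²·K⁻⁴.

For a small grey body in a large enclosure: P_net = εσA(T_body⁴ − T_wall⁴).
A = 4πr² = 0.2463 m²; T_body⁴ − T_wall⁴ = 8.192×10¹⁰ − 7.073×10⁹ = 7.485×10¹⁰ K⁴.
|P_net| = 0.90·5.67×10⁻⁸·0.2463·7.485×10¹⁰.

P_net ≈ 941 W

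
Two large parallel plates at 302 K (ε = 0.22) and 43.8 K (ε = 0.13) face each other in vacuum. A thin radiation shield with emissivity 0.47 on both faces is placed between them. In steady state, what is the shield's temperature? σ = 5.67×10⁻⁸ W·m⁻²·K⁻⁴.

In steady state the net flux on the hot side equals that on the cold side.
σ(T₁⁴−T_s⁴)/D₁ = σ(T_s⁴−T₂⁴)/D₂, with D₁ = 1/ε₁+1/ε_s−1 = 5.673, D₂ = 1/ε_s+1/ε₂−1 = 8.820.
Solve for T_s⁴: T_s⁴ = (D₂·T₁⁴ + D₁·T₂⁴)/(D₁+D₂) = 5.064×10⁹ K⁴.

T_s ≈ 267 K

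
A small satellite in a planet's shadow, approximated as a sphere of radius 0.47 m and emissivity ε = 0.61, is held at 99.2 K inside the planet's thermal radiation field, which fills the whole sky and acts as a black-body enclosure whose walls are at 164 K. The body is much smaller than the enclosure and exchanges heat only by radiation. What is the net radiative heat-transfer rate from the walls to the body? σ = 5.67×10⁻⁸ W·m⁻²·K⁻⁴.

P_net ≈ 60.2 W

For a small grey body in a large enclosure: P_net = εσA(T_body⁴ − T_wall⁴).
A = 4πr² = 2.776 m²; T_body⁴ − T_wall⁴ = 9.684×10⁷ − 7.234×10⁸ = -6.266×10⁸ K⁴.
|P_net| = 0.61·5.67×10⁻⁸·2.776·6.266×10⁸.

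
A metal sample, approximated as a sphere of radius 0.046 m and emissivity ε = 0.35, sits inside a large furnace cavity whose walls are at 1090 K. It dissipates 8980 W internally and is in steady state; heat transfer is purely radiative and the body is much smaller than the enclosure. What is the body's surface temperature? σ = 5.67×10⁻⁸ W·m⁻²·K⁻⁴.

T ≈ 2070 K

For a small grey body in a large enclosure, net radiated power = εσA(T⁴ − T_w⁴).
Steady state: P = εσA(T⁴ − T_w⁴) with A = 4πr² = 0.02659 m².
T⁴ = P/(εσA) + T_w⁴ = 8980/(0.35·5.67×10⁻⁸·0.02659) + (1090)⁴
    = 1.702×10¹³ + 1.412×10¹² = 1.843×10¹³ K⁴.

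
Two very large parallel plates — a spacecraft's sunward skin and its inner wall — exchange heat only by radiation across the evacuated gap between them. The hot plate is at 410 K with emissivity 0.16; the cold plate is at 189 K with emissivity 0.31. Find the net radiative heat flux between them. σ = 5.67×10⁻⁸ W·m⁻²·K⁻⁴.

For two infinite grey parallel plates, q = σ(T₁⁴ − T₂⁴)/(1/ε₁ + 1/ε₂ − 1).
T₁⁴ − T₂⁴ = 2.826×10¹⁰ − 1.276×10⁹ = 2.698×10¹⁰ K⁴.
1/ε₁ + 1/ε₂ − 1 = 6.250 + 3.226 − 1 = 8.476.
q = 5.67×10⁻⁸ × 2.698×10¹⁰ / 8.476.

q ≈ 180 W/m²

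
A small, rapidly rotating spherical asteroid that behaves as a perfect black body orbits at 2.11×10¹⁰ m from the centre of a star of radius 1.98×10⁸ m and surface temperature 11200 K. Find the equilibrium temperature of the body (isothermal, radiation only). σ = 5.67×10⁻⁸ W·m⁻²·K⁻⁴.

The star's surface emits σT_*⁴; at distance d the flux is S = σT_*⁴(R_*/d)².
S = 5.67×10⁻⁸·(11200)⁴·(1.98×10⁸/2.11×10¹⁰)² = 78560 W/m².
For an isothermal sphere T⁴ = (1−a)S/(4σ) = 3.464×10¹¹ K⁴.

T ≈ 767 K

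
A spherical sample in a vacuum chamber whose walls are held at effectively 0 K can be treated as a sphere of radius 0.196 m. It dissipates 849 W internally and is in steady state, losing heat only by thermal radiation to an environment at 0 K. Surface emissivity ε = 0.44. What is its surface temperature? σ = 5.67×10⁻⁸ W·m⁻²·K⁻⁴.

T ≈ 515 K

Steady state: internal power = radiated power, P = εσA T⁴.
Radiating area A = 4πr² = 0.4827 m².
T⁴ = P/(εσA) = 849/(0.44·5.67×10⁻⁸·0.4827) = 7.049×10¹⁰ K⁴.
T = (7.049×10¹⁰)^(1/4).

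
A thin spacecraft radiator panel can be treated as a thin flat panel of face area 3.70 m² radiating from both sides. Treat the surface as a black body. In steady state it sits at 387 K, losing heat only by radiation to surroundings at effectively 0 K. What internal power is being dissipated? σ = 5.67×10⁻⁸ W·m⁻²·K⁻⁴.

Steady state: P = εσA T⁴.
A = 2·3.70 = 7.400 m²; T⁴ = (387)⁴ = 2.243×10¹⁰ K⁴.
P = 1.0 × 5.67×10⁻⁸ × 7.400 × 2.243×10¹⁰.

P ≈ 9410 W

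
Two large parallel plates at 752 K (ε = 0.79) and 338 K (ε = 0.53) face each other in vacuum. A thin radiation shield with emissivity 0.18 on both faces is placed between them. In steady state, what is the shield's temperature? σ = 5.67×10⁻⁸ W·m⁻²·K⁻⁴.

In steady state the net flux on the hot side equals that on the cold side.
σ(T₁⁴−T_s⁴)/D₁ = σ(T_s⁴−T₂⁴)/D₂, with D₁ = 1/ε₁+1/ε_s−1 = 5.821, D₂ = 1/ε_s+1/ε₂−1 = 6.442.
Solve for T_s⁴: T_s⁴ = (D₂·T₁⁴ + D₁·T₂⁴)/(D₁+D₂) = 1.742×10¹¹ K⁴.

T_s ≈ 646 K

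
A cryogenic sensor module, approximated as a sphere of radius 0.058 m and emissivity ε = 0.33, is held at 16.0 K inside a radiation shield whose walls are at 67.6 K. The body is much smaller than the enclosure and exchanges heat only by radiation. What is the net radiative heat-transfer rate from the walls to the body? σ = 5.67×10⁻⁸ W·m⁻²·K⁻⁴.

P_net ≈ 0.0165 W

For a small grey body in a large enclosure: P_net = εσA(T_body⁴ − T_wall⁴).
A = 4πr² = 0.04227 m²; T_body⁴ − T_wall⁴ = 65540 − 2.088×10⁷ = -2.082×10⁷ K⁴.
|P_net| = 0.33·5.67×10⁻⁸·0.04227·2.082×10⁷.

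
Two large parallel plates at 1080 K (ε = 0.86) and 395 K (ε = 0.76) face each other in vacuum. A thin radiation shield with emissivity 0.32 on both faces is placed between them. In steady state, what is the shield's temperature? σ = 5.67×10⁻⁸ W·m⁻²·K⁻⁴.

T_s ≈ 917 K

In steady state the net flux on the hot side equals that on the cold side.
σ(T₁⁴−T_s⁴)/D₁ = σ(T_s⁴−T₂⁴)/D₂, with D₁ = 1/ε₁+1/ε_s−1 = 3.288, D₂ = 1/ε_s+1/ε₂−1 = 3.441.
Solve for T_s⁴: T_s⁴ = (D₂·T₁⁴ + D₁·T₂⁴)/(D₁+D₂) = 7.076×10¹¹ K⁴.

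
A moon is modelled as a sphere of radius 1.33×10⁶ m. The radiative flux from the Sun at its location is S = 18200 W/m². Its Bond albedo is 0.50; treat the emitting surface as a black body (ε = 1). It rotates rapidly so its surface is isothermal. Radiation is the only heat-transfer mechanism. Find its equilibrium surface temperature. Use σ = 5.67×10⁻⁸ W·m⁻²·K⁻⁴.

T ≈ 448 K

At equilibrium, absorbed power = emitted power.
Absorbing cross-section = πr² = 5.557×10¹² m²; emitting surface = 4πr² = 2.223×10¹³ m² (ratio 4).
(1−a)S·A_cross = εσ·A_surf·T⁴  ⇒  T⁴ = (1−a)S/(4σ).
T⁴ = 0.500·18200/(4·5.67×10⁻⁸) = 4.012×10¹⁰ K⁴.
T = (4.012×10¹⁰)^(1/4).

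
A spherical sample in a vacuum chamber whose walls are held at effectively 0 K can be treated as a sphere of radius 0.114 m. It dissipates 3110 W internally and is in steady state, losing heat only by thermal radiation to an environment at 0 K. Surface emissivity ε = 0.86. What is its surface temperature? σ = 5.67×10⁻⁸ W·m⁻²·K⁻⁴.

Steady state: internal power = radiated power, P = εσA T⁴.
Radiating area A = 4πr² = 0.1633 m².
T⁴ = P/(εσA) = 3110/(0.86·5.67×10⁻⁸·0.1633) = 3.905×10¹¹ K⁴.
T = (3.905×10¹¹)^(1/4).

T ≈ 791 K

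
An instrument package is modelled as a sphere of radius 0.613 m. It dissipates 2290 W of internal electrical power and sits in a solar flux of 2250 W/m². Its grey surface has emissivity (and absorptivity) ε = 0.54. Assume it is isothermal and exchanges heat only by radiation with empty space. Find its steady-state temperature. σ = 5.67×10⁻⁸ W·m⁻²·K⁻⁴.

T ≈ 401 K

At steady state, absorbed solar power + internal power = radiated power.
Absorbed: α·S·A_cross = 0.54·2250·1.181 = 1434 W (cross-section πr²).
Total input = 1434 + 2290 = 3724 W.
Radiated: εσ·A_surf·T⁴ with A_surf = 4πr² = 4.722 m².
T⁴ = 3724/(0.54·5.67×10⁻⁸·4.722) = 2.576×10¹⁰ K⁴.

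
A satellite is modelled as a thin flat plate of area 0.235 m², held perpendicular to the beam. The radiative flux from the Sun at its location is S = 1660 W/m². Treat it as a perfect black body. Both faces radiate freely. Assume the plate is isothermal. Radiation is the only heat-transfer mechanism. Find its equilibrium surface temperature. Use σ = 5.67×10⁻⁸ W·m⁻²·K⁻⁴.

At equilibrium, absorbed power = emitted power.
Absorbing cross-section = A = 0.2350 m²; emitting surface = 2A = 0.4700 m² (ratio 2).
S·A_cross = εσ·A_surf·T⁴  ⇒  T⁴ = S/(2σ).
T⁴ = 1.00·1660/(2·5.67×10⁻⁸) = 1.464×10¹⁰ K⁴.
T = (1.464×10¹⁰)^(1/4).

T ≈ 348 K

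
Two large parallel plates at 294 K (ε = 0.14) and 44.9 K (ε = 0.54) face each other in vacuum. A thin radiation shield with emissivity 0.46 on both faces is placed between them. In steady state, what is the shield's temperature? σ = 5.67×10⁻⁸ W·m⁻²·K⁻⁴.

T_s ≈ 211 K

In steady state the net flux on the hot side equals that on the cold side.
σ(T₁⁴−T_s⁴)/D₁ = σ(T_s⁴−T₂⁴)/D₂, with D₁ = 1/ε₁+1/ε_s−1 = 8.317, D₂ = 1/ε_s+1/ε₂−1 = 3.026.
Solve for T_s⁴: T_s⁴ = (D₂·T₁⁴ + D₁·T₂⁴)/(D₁+D₂) = 1.996×10⁹ K⁴.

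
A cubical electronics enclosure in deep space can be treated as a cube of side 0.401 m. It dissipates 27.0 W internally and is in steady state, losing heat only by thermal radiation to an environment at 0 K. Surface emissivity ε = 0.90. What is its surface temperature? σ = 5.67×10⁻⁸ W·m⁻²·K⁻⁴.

T ≈ 153 K

Steady state: internal power = radiated power, P = εσA T⁴.
Radiating area A = 6L² = 0.9648 m².
T⁴ = P/(εσA) = 27.0/(0.90·5.67×10⁻⁸·0.9648) = 5.484×10⁸ K⁴.
T = (5.484×10⁸)^(1/4).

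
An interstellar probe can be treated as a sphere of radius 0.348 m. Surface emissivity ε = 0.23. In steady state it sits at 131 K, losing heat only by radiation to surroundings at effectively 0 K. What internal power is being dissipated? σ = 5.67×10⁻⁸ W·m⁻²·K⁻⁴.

P ≈ 5.84 W

Steady state: P = εσA T⁴.
A = 4πr² = 1.522 m²; T⁴ = (131)⁴ = 2.945×10⁸ K⁴.
P = 0.23 × 5.67×10⁻⁸ × 1.522 × 2.945×10⁸.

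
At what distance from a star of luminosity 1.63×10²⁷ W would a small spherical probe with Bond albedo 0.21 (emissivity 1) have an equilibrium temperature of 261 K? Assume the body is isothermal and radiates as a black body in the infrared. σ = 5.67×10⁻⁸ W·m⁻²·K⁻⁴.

For an isothermal black-emitting sphere, (1−a)S·πr² = σ·4πr²·T⁴ ⇒ S = 4σT⁴/(1−a).
S = 4·5.67×10⁻⁸·(261)⁴/0.790 = 1332 W/m².
Flux falls as S = L/(4πd²), so d = √(L/(4πS)) = √(1.63×10²⁷/(4π·1332)).

d ≈ 3.12×10¹¹ m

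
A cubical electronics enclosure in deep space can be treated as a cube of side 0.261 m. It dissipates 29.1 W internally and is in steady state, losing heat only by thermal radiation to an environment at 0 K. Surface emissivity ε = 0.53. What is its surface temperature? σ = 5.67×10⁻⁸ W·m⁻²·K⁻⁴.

Steady state: internal power = radiated power, P = εσA T⁴.
Radiating area A = 6L² = 0.4087 m².
T⁴ = P/(εσA) = 29.1/(0.53·5.67×10⁻⁸·0.4087) = 2.369×10⁹ K⁴.
T = (2.369×10⁹)^(1/4).

T ≈ 221 K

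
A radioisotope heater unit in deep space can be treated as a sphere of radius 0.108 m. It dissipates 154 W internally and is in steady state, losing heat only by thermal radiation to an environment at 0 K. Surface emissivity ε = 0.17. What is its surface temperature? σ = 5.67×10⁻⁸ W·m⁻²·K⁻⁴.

Steady state: internal power = radiated power, P = εσA T⁴.
Radiating area A = 4πr² = 0.1466 m².
T⁴ = P/(εσA) = 154/(0.17·5.67×10⁻⁸·0.1466) = 1.090×10¹¹ K⁴.
T = (1.090×10¹¹)^(1/4).

T ≈ 575 K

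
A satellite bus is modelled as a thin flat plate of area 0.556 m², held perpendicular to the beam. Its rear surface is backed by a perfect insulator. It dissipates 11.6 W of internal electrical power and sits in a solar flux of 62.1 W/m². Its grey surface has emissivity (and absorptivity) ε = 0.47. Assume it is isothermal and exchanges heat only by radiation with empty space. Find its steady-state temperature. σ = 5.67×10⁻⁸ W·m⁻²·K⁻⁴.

T ≈ 208 K

At steady state, absorbed solar power + internal power = radiated power.
Absorbed: α·S·A_cross = 0.47·62.1·0.5560 = 16.23 W (cross-section A).
Total input = 16.23 + 11.6 = 27.83 W.
Radiated: εσ·A_surf·T⁴ with A_surf = A = 0.5560 m².
T⁴ = 27.83/(0.47·5.67×10⁻⁸·0.5560) = 1.878×10⁹ K⁴.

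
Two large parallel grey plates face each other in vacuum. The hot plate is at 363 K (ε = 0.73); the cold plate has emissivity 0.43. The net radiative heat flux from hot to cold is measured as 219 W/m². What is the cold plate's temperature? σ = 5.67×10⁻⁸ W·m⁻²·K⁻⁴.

q = σ(T₁⁴ − T₂⁴)/(1/ε₁ + 1/ε₂ − 1); denominator = 2.695.
T₂⁴ = T₁⁴ − q·(1/ε₁+1/ε₂−1)/σ = 1.736×10¹⁰ − 219·2.695/5.67×10⁻⁸
    = 6.952×10⁹ K⁴.

T₂ ≈ 289 K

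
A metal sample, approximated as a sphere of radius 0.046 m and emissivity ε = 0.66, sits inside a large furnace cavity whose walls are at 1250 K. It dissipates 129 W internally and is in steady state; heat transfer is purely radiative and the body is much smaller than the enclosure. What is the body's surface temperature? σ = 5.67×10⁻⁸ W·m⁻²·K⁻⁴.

T ≈ 1270 K

For a small grey body in a large enclosure, net radiated power = εσA(T⁴ − T_w⁴).
Steady state: P = εσA(T⁴ − T_w⁴) with A = 4πr² = 0.02659 m².
T⁴ = P/(εσA) + T_w⁴ = 129/(0.66·5.67×10⁻⁸·0.02659) + (1250)⁴
    = 1.296×10¹¹ + 2.441×10¹² = 2.571×10¹² K⁴.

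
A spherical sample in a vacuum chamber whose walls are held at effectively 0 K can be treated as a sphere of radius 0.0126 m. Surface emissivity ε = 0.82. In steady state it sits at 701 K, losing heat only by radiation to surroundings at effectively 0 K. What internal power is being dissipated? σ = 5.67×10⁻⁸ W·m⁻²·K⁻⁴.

P ≈ 22.4 W

Steady state: P = εσA T⁴.
A = 4πr² = 0.001995 m²; T⁴ = (701)⁴ = 2.415×10¹¹ K⁴.
P = 0.82 × 5.67×10⁻⁸ × 0.001995 × 2.415×10¹¹.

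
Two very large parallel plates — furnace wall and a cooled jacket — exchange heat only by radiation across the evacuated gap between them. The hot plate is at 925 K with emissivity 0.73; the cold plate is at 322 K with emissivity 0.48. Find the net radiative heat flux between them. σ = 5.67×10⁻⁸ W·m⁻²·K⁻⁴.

q ≈ 16700 W/m²

For two infinite grey parallel plates, q = σ(T₁⁴ − T₂⁴)/(1/ε₁ + 1/ε₂ − 1).
T₁⁴ − T₂⁴ = 7.321×10¹¹ − 1.075×10¹⁰ = 7.213×10¹¹ K⁴.
1/ε₁ + 1/ε₂ − 1 = 1.370 + 2.083 − 1 = 2.453.
q = 5.67×10⁻⁸ × 7.213×10¹¹ / 2.453.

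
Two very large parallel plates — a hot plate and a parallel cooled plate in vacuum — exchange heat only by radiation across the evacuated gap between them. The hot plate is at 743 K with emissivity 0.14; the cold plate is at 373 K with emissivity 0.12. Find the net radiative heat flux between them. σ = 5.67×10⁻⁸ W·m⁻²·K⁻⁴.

For two infinite grey parallel plates, q = σ(T₁⁴ − T₂⁴)/(1/ε₁ + 1/ε₂ − 1).
T₁⁴ − T₂⁴ = 3.048×10¹¹ − 1.936×10¹⁰ = 2.854×10¹¹ K⁴.
1/ε₁ + 1/ε₂ − 1 = 7.143 + 8.333 − 1 = 14.48.
q = 5.67×10⁻⁸ × 2.854×10¹¹ / 14.48.

q ≈ 1120 W/m²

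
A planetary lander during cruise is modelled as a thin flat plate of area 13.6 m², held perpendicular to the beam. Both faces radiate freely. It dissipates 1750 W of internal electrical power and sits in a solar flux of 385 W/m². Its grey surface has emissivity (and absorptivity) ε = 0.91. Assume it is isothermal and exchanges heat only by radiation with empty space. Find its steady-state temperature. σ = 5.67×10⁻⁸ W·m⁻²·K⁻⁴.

T ≈ 261 K

At steady state, absorbed solar power + internal power = radiated power.
Absorbed: α·S·A_cross = 0.91·385·13.60 = 4765 W (cross-section A).
Total input = 4765 + 1750 = 6515 W.
Radiated: εσ·A_surf·T⁴ with A_surf = 2A = 27.20 m².
T⁴ = 6515/(0.91·5.67×10⁻⁸·27.20) = 4.642×10⁹ K⁴.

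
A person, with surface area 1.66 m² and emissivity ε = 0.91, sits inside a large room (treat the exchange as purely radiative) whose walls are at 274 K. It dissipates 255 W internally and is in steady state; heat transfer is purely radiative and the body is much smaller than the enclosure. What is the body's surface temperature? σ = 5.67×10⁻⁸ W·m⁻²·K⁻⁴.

For a small grey body in a large enclosure, net radiated power = εσA(T⁴ − T_w⁴).
Steady state: P = εσA(T⁴ − T_w⁴) with A = 1.66 m².
T⁴ = P/(εσA) + T_w⁴ = 255/(0.91·5.67×10⁻⁸·1.660) + (274)⁴
    = 2.977×10⁹ + 5.636×10⁹ = 8.614×10⁹ K⁴.

T ≈ 305 K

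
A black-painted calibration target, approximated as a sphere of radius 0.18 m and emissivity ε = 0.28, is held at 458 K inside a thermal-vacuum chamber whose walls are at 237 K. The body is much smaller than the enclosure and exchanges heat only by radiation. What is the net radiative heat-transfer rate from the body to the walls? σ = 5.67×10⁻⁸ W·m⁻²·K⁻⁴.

P_net ≈ 264 W

For a small grey body in a large enclosure: P_net = εσA(T_body⁴ − T_wall⁴).
A = 4πr² = 0.4072 m²; T_body⁴ − T_wall⁴ = 4.400×10¹⁰ − 3.155×10⁹ = 4.085×10¹⁰ K⁴.
|P_net| = 0.28·5.67×10⁻⁸·0.4072·4.085×10¹⁰.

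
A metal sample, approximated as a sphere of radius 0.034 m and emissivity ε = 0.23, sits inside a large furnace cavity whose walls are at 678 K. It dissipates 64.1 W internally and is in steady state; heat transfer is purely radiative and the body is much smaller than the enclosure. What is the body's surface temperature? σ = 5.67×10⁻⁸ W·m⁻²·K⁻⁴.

T ≈ 861 K

For a small grey body in a large enclosure, net radiated power = εσA(T⁴ − T_w⁴).
Steady state: P = εσA(T⁴ − T_w⁴) with A = 4πr² = 0.01453 m².
T⁴ = P/(εσA) + T_w⁴ = 64.1/(0.23·5.67×10⁻⁸·0.01453) + (678)⁴
    = 3.384×10¹¹ + 2.113×10¹¹ = 5.497×10¹¹ K⁴.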